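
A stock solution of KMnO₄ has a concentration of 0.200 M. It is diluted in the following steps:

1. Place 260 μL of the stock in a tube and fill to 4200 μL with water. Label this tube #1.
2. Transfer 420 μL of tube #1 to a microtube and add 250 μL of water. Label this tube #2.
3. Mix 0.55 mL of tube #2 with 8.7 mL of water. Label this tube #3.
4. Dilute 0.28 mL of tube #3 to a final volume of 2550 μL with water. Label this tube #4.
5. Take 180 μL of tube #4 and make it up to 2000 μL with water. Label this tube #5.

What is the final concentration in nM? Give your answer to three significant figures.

Step 1: 260 μL brought to 4200 μL → factor 4200/260 = 16.154
Step 2: 420 μL + 250 μL = 670 μL total → factor 670/420 = 1.5952
Step 3: 0.55 mL + 8.7 mL = 9.25 mL total → factor 9.25/0.55 = 16.818
Step 4: 0.28 mL brought to 2550 μL → factor 2.55/0.28 = 9.1071
Step 5: 180 μL brought to 2000 μL → factor 2000/180 = 11.111
Overall dilution factor = 16.154 × 1.5952 × 16.818 × 9.1071 × 11.111 = 43855
Final = 0.200 M / 43855 = 4.560 × 10^-6 M = 4.56 × 10^3 nM

4.56 × 10^3 nM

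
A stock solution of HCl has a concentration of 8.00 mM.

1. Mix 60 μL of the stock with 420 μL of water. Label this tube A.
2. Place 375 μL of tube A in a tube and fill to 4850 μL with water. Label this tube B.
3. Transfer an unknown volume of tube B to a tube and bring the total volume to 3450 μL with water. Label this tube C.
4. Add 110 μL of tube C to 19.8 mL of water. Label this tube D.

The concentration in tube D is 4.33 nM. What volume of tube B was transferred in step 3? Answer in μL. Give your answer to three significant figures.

Step 1: 60 μL + 420 μL = 480 μL total → factor 480/60 = 8
Step 2: 375 μL brought to 4850 μL → factor 4850/375 = 12.933
Step 3: v brought to 3450 μL → factor = 3450 μL/v
Step 4: 110 μL + 19.8 mL = 19910 μL total → factor 19910/110 = 181
Product of known-step factors = 18727
Overall factor = 8.00 mM / (4.33 nM) = 1.8476 × 10^6
Step-3 factor = 1.8476 × 10^6 / 18727 = 98.656
v = 3450 μL / 98.656 = 35.0 μL

35.0 μL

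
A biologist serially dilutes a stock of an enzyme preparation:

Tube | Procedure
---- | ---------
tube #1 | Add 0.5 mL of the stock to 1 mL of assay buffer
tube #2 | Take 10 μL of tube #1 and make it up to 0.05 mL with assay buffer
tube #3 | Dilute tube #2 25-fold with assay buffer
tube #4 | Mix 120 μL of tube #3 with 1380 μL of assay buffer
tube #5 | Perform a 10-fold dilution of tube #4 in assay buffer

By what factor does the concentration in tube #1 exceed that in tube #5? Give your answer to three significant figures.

1.56 × 10^4

Step 1: 0.5 mL + 1 mL = 1.5 mL total → factor 1.5/0.5 = 3
Step 2: 10 μL brought to 0.05 mL → factor 50/10 = 5
Step 3: 25-fold → factor 25
Step 4: 120 μL + 1380 μL = 1500 μL total → factor 1500/120 = 12.5
Step 5: 10-fold → factor 10
Dilution factor to tube #1 = 3; to tube #5 = 46875
[tube #1]/[tube #5] = (factor to tube #5)/(factor to tube #1) = 46875/3 = 1.56 × 10^4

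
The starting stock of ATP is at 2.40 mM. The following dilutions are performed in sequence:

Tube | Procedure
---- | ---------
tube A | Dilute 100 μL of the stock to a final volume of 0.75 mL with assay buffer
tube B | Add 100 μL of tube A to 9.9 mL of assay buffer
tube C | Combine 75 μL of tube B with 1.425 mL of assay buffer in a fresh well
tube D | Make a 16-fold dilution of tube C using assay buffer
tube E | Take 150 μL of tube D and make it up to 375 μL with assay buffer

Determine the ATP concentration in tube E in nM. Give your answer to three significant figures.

4.00 nM

Step 1: 100 μL brought to 0.75 mL → factor 750/100 = 7.5
Step 2: 100 μL + 9.9 mL = 10000 μL total → factor 10000/100 = 100
Step 3: 75 μL + 1.425 mL = 1500 μL total → factor 1500/75 = 20
Step 4: 16-fold → factor 16
Step 5: 150 μL brought to 375 μL → factor 375/150 = 2.5
Overall dilution factor = 7.5 × 100 × 20 × 16 × 2.5 = 6 × 10^5
Final = 2.40 mM / 6 × 10^5 = 4.000 × 10^-6 mM = 4.00 nM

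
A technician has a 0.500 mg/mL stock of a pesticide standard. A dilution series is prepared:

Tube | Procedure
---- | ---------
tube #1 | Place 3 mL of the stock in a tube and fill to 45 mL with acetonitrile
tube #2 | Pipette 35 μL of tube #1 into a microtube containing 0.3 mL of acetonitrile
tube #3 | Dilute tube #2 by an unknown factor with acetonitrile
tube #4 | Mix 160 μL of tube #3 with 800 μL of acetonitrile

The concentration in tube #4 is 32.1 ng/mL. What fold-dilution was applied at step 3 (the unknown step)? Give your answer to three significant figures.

18.1-fold

Step 1: 3 mL brought to 45 mL → factor 45/3 = 15
Step 2: 35 μL + 0.3 mL = 335 μL total → factor 335/35 = 9.5714
Step 3: unknown factor x
Step 4: 160 μL + 800 μL = 960 μL total → factor 960/160 = 6
Product of known-step factors = 861.43
Overall factor = 0.500 mg/mL / (32.1 ng/mL) = 15576
x = 15576 / 861.43 = 18.1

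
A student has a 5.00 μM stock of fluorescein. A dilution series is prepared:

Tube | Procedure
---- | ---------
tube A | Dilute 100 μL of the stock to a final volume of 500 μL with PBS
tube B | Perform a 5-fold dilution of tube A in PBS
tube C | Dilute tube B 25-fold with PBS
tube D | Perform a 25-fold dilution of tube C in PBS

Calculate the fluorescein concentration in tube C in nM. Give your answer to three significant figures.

Step 1: 100 μL brought to 500 μL → factor 500/100 = 5
Step 2: 5-fold → factor 5
Step 3: 25-fold → factor 25
Dilution factor through tube C = 5 × 5 × 25 = 625
[tube C] = 5.00 μM / 625 = 0.008000 μM = 8.00 nM

8.00 nM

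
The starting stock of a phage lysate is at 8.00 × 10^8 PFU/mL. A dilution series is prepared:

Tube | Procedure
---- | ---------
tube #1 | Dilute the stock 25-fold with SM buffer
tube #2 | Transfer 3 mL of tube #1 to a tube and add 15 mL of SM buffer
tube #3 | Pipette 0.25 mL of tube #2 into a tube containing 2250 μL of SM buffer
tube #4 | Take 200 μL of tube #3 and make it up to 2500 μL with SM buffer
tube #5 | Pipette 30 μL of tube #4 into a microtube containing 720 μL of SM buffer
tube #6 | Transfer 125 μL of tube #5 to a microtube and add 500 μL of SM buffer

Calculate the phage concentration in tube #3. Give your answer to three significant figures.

5.33 × 10^5 PFU/mL

Step 1: 25-fold → factor 25
Step 2: 3 mL + 15 mL = 18 mL total → factor 18/3 = 6
Step 3: 0.25 mL + 2250 μL = 2.5 mL total → factor 2.5/0.25 = 10
Dilution factor through tube #3 = 25 × 6 × 10 = 1500
[tube #3] = 8.00 × 10^8 PFU/mL / 1500 = 5.33 × 10^5 PFU/mL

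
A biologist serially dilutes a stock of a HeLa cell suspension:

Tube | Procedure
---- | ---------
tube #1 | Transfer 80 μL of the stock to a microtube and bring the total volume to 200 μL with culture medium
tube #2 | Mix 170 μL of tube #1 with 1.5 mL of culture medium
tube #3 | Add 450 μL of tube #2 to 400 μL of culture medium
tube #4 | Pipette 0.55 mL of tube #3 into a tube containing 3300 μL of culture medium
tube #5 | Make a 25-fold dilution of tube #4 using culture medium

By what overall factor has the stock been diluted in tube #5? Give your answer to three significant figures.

8.12 × 10^3

Step 1: 80 μL brought to 200 μL → factor 200/80 = 2.5
Step 2: 170 μL + 1.5 mL = 1670 μL total → factor 1670/170 = 9.8235
Step 3: 450 μL + 400 μL = 850 μL total → factor 850/450 = 1.8889
Step 4: 0.55 mL + 3300 μL = 3.85 mL total → factor 3.85/0.55 = 7
Step 5: 25-fold → factor 25
Overall dilution factor = 2.5 × 9.8235 × 1.8889 × 7 × 25 = 8118.1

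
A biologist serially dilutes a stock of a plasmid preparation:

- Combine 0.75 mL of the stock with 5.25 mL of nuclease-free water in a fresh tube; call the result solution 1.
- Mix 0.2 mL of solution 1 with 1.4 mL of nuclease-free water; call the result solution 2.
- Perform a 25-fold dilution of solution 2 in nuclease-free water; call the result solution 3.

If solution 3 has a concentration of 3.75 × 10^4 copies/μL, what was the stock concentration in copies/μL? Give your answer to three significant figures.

6.00 × 10^7 copies/μL

Step 1: 0.75 mL + 5.25 mL = 6 mL total → factor 6/0.75 = 8
Step 2: 0.2 mL + 1.4 mL = 1.6 mL total → factor 1.6/0.2 = 8
Step 3: 25-fold → factor 25
Overall dilution factor = 8 × 8 × 25 = 1600
Stock = 3.75 × 10^4 copies/μL × 1600 = 6.00 × 10^7 copies/μL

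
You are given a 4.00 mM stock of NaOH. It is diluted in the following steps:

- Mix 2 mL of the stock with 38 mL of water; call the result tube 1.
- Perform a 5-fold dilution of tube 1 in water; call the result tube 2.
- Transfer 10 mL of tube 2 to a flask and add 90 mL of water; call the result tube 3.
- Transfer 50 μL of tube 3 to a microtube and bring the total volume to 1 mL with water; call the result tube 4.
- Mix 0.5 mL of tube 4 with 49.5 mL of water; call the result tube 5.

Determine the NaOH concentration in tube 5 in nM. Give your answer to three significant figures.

2.00 nM

Step 1: 2 mL + 38 mL = 40 mL total → factor 40/2 = 20
Step 2: 5-fold → factor 5
Step 3: 10 mL + 90 mL = 100 mL total → factor 100/10 = 10
Step 4: 50 μL brought to 1 mL → factor 1000/50 = 20
Step 5: 0.5 mL + 49.5 mL = 50 mL total → factor 50/0.5 = 100
Overall dilution factor = 20 × 5 × 10 × 20 × 100 = 2 × 10^6
Final = 4.00 mM / 2 × 10^6 = 2.000 × 10^-6 mM = 2.00 nM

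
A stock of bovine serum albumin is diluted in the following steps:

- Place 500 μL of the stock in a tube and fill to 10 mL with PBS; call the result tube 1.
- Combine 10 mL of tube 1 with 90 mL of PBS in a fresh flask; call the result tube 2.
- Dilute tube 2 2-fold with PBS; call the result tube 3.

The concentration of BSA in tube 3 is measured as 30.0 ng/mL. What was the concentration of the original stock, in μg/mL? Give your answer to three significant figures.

Step 1: 500 μL brought to 10 mL → factor 10000/500 = 20
Step 2: 10 mL + 90 mL = 100 mL total → factor 100/10 = 10
Step 3: 2-fold → factor 2
Overall dilution factor = 20 × 10 × 2 = 400
Stock = 30.0 ng/mL × 400 = 1.200 × 10^4 ng/mL = 12.0 μg/mL

12.0 μg/mL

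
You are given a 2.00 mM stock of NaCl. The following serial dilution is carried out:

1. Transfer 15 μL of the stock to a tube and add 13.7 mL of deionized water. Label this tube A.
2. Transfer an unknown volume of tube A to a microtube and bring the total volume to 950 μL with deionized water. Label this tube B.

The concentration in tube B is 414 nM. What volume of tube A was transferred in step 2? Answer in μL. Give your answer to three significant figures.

180 μL

Step 1: 15 μL + 13.7 mL = 13715 μL total → factor 13715/15 = 914.33
Step 2: v brought to 950 μL → factor = 950 μL/v
Product of known-step factors = 914.33
Overall factor = 2.00 mM / (414 nM) = 4830.9
Step-2 factor = 4830.9 / 914.33 = 5.2835
v = 950 μL / 5.2835 = 180 μL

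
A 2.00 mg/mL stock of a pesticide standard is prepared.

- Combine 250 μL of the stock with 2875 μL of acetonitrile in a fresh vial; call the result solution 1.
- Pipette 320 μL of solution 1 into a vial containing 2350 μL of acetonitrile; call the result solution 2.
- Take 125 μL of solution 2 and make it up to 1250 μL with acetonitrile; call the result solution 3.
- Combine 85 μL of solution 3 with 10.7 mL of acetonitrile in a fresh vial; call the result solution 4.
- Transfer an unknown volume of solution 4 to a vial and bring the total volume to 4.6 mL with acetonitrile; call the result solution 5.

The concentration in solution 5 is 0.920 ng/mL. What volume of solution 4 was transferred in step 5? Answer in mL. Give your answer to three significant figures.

Step 1: 250 μL + 2875 μL = 3125 μL total → factor 3125/250 = 12.5
Step 2: 320 μL + 2350 μL = 2670 μL total → factor 2670/320 = 8.3438
Step 3: 125 μL brought to 1250 μL → factor 1250/125 = 10
Step 4: 85 μL + 10.7 mL = 10785 μL total → factor 10785/85 = 126.88
Step 5: v brought to 4.6 mL → factor = 4.6 mL/v
Product of known-step factors = 1.3233 × 10^5
Overall factor = 2.00 mg/mL / (0.920 ng/mL) = 2.1739 × 10^6
Step-5 factor = 2.1739 × 10^6 / 1.3233 × 10^5 = 16.427
v = 4.6 mL / 16.427 = 0.280 mL

0.280 mL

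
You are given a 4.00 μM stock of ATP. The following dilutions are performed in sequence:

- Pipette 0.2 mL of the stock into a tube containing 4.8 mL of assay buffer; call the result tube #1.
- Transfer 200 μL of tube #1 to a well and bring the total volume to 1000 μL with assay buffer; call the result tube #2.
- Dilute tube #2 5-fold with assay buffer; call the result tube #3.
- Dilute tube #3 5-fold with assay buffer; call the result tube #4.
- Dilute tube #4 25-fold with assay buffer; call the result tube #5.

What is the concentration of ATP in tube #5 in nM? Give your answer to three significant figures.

Step 1: 0.2 mL + 4.8 mL = 5 mL total → factor 5/0.2 = 25
Step 2: 200 μL brought to 1000 μL → factor 1000/200 = 5
Step 3: 5-fold → factor 5
Step 4: 5-fold → factor 5
Step 5: 25-fold → factor 25
Overall dilution factor = 25 × 5 × 5 × 5 × 25 = 78125
Final = 4.00 μM / 78125 = 5.120 × 10^-5 μM = 0.0512 nM

0.0512 nM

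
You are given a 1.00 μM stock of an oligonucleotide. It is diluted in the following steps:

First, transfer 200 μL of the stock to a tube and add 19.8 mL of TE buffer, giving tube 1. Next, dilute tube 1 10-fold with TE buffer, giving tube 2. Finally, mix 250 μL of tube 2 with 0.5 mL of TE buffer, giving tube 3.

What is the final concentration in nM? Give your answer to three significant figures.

0.333 nM

Step 1: 200 μL + 19.8 mL = 20000 μL total → factor 20000/200 = 100
Step 2: 10-fold → factor 10
Step 3: 250 μL + 0.5 mL = 750 μL total → factor 750/250 = 3
Overall dilution factor = 100 × 10 × 3 = 3000
Final = 1.00 μM / 3000 = 0.0003333 μM = 0.333 nM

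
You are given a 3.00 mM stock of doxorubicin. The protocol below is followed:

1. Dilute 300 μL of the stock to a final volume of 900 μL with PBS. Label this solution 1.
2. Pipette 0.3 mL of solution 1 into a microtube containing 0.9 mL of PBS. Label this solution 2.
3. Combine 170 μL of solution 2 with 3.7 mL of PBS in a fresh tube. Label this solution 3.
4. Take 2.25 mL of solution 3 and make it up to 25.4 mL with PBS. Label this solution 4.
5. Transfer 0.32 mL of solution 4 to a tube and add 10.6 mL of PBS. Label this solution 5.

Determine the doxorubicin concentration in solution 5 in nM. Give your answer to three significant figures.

Step 1: 300 μL brought to 900 μL → factor 900/300 = 3
Step 2: 0.3 mL + 0.9 mL = 1.2 mL total → factor 1.2/0.3 = 4
Step 3: 170 μL + 3.7 mL = 3870 μL total → factor 3870/170 = 22.765
Step 4: 2.25 mL brought to 25.4 mL → factor 25.4/2.25 = 11.289
Step 5: 0.32 mL + 10.6 mL = 10.92 mL total → factor 10.92/0.32 = 34.125
Overall dilution factor = 3 × 4 × 22.765 × 11.289 × 34.125 = 1.0524 × 10^5
Final = 3.00 mM / 1.0524 × 10^5 = 2.851 × 10^-5 mM = 28.5 nM

28.5 nM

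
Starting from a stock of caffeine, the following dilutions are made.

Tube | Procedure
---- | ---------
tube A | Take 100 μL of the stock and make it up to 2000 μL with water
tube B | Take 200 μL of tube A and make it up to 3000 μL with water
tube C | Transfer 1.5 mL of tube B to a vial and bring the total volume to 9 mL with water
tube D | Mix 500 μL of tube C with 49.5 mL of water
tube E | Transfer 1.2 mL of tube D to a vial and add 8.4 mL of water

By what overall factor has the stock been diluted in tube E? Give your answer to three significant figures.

Step 1: 100 μL brought to 2000 μL → factor 2000/100 = 20
Step 2: 200 μL brought to 3000 μL → factor 3000/200 = 15
Step 3: 1.5 mL brought to 9 mL → factor 9/1.5 = 6
Step 4: 500 μL + 49.5 mL = 50000 μL total → factor 50000/500 = 100
Step 5: 1.2 mL + 8.4 mL = 9.6 mL total → factor 9.6/1.2 = 8
Overall dilution factor = 20 × 15 × 6 × 100 × 8 = 1.44 × 10^6

1.44 × 10^6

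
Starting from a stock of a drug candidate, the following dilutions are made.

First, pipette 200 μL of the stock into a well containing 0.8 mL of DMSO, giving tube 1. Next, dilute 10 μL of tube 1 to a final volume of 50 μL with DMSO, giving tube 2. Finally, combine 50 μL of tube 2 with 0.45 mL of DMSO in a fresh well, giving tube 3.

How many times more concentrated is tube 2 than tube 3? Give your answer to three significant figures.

10.0

Step 1: 200 μL + 0.8 mL = 1000 μL total → factor 1000/200 = 5
Step 2: 10 μL brought to 50 μL → factor 50/10 = 5
Step 3: 50 μL + 0.45 mL = 500 μL total → factor 500/50 = 10
Dilution factor to tube 2 = 25; to tube 3 = 250
[tube 2]/[tube 3] = (factor to tube 3)/(factor to tube 2) = 250/25 = 10.0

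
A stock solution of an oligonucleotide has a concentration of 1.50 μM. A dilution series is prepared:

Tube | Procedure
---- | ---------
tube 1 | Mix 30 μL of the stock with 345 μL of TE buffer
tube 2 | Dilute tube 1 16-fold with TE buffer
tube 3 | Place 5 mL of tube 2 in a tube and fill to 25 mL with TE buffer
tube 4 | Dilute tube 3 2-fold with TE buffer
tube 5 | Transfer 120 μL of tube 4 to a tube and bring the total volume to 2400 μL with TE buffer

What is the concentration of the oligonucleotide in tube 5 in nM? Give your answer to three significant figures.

Step 1: 30 μL + 345 μL = 375 μL total → factor 375/30 = 12.5
Step 2: 16-fold → factor 16
Step 3: 5 mL brought to 25 mL → factor 25/5 = 5
Step 4: 2-fold → factor 2
Step 5: 120 μL brought to 2400 μL → factor 2400/120 = 20
Overall dilution factor = 12.5 × 16 × 5 × 2 × 20 = 40000
Final = 1.50 μM / 40000 = 3.750 × 10^-5 μM = 0.0375 nM

0.0375 nM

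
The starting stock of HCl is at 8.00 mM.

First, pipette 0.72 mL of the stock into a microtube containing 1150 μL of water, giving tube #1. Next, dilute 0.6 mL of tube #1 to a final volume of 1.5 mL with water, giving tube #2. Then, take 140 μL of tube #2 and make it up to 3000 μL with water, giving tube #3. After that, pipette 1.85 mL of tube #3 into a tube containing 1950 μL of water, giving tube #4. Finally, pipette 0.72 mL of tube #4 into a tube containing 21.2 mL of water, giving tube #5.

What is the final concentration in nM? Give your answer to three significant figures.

Step 1: 0.72 mL + 1150 μL = 1.87 mL total → factor 1.87/0.72 = 2.5972
Step 2: 0.6 mL brought to 1.5 mL → factor 1.5/0.6 = 2.5
Step 3: 140 μL brought to 3000 μL → factor 3000/140 = 21.429
Step 4: 1.85 mL + 1950 μL = 3.8 mL total → factor 3.8/1.85 = 2.0541
Step 5: 0.72 mL + 21.2 mL = 21.92 mL total → factor 21.92/0.72 = 30.444
Overall dilution factor = 2.5972 × 2.5 × 21.429 × 2.0541 × 30.444 = 8700.9
Final = 8.00 mM / 8700.9 = 0.0009194 mM = 919 nM

919 nM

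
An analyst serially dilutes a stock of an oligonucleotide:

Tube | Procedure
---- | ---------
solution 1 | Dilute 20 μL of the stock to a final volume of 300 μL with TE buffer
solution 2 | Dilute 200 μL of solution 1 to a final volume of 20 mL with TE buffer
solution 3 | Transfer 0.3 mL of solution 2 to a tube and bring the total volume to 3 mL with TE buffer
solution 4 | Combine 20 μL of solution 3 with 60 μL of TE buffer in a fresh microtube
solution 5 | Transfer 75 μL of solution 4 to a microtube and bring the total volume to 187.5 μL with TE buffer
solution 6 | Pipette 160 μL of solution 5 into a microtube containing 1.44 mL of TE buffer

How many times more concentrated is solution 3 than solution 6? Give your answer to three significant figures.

100

Step 1: 20 μL brought to 300 μL → factor 300/20 = 15
Step 2: 200 μL brought to 20 mL → factor 20000/200 = 100
Step 3: 0.3 mL brought to 3 mL → factor 3/0.3 = 10
Step 4: 20 μL + 60 μL = 80 μL total → factor 80/20 = 4
Step 5: 75 μL brought to 187.5 μL → factor 187.5/75 = 2.5
Step 6: 160 μL + 1.44 mL = 1600 μL total → factor 1600/160 = 10
Dilution factor to solution 3 = 15000; to solution 6 = 1.5 × 10^6
[solution 3]/[solution 6] = (factor to solution 6)/(factor to solution 3) = 1.5 × 10^6/15000 = 100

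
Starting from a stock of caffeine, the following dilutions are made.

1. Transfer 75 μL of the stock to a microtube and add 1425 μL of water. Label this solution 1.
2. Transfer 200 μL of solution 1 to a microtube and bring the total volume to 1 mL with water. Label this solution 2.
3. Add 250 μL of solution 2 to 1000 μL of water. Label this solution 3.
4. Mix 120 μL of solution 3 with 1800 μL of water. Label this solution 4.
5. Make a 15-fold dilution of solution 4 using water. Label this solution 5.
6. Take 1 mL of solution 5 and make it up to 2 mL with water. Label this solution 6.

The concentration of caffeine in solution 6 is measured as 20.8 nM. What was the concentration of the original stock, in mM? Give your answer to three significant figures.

4.99 mM

Step 1: 75 μL + 1425 μL = 1500 μL total → factor 1500/75 = 20
Step 2: 200 μL brought to 1 mL → factor 1000/200 = 5
Step 3: 250 μL + 1000 μL = 1250 μL total → factor 1250/250 = 5
Step 4: 120 μL + 1800 μL = 1920 μL total → factor 1920/120 = 16
Step 5: 15-fold → factor 15
Step 6: 1 mL brought to 2 mL → factor 2/1 = 2
Overall dilution factor = 20 × 5 × 5 × 16 × 15 × 2 = 2.4 × 10^5
Stock = 20.8 nM × 2.4 × 10^5 = 4.992 × 10^6 nM = 4.99 mM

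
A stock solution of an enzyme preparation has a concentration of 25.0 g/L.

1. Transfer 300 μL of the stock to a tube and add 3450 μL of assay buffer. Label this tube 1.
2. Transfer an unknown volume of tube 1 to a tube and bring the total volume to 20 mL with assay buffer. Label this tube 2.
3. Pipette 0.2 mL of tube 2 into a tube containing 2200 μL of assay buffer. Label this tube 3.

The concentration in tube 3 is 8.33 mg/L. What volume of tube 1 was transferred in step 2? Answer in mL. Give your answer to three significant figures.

1.00 mL

Step 1: 300 μL + 3450 μL = 3750 μL total → factor 3750/300 = 12.5
Step 2: v brought to 20 mL → factor = 20 mL/v
Step 3: 0.2 mL + 2200 μL = 2.4 mL total → factor 2.4/0.2 = 12
Product of known-step factors = 150
Overall factor = 25.0 g/L / (8.33 mg/L) = 3001.2
Step-2 factor = 3001.2 / 150 = 20.008
v = 20 mL / 20.008 = 1.00 mL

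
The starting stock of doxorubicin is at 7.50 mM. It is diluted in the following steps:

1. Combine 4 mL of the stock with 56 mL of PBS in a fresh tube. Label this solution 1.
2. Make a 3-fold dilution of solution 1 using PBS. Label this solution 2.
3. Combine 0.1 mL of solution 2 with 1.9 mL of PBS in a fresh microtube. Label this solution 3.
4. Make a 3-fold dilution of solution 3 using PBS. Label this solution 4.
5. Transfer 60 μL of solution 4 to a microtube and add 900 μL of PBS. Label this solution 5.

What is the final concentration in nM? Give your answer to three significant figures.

174 nM

Step 1: 4 mL + 56 mL = 60 mL total → factor 60/4 = 15
Step 2: 3-fold → factor 3
Step 3: 0.1 mL + 1.9 mL = 2 mL total → factor 2/0.1 = 20
Step 4: 3-fold → factor 3
Step 5: 60 μL + 900 μL = 960 μL total → factor 960/60 = 16
Overall dilution factor = 15 × 3 × 20 × 3 × 16 = 43200
Final = 7.50 mM / 43200 = 0.0001736 mM = 174 nM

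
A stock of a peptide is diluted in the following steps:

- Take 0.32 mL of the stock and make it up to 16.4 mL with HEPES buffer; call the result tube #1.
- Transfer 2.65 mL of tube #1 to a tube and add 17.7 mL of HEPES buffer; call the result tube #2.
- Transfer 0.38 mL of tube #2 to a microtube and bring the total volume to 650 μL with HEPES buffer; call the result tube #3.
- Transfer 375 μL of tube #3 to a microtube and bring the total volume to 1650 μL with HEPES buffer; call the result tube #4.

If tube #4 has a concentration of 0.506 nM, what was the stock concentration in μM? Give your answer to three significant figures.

1.50 μM

Step 1: 0.32 mL brought to 16.4 mL → factor 16.4/0.32 = 51.25
Step 2: 2.65 mL + 17.7 mL = 20.35 mL total → factor 20.35/2.65 = 7.6792
Step 3: 0.38 mL brought to 650 μL → factor 0.65/0.38 = 1.7105
Step 4: 375 μL brought to 1650 μL → factor 1650/375 = 4.4
Overall dilution factor = 51.25 × 7.6792 × 1.7105 × 4.4 = 2962.1
Stock = 0.506 nM × 2962.1 = 1499 nM = 1.50 μM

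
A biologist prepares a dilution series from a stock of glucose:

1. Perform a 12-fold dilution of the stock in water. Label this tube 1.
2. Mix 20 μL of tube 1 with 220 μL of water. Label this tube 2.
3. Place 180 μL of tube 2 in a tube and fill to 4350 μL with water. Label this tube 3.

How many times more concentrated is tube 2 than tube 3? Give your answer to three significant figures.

24.2

Step 1: 12-fold → factor 12
Step 2: 20 μL + 220 μL = 240 μL total → factor 240/20 = 12
Step 3: 180 μL brought to 4350 μL → factor 4350/180 = 24.167
Dilution factor to tube 2 = 144; to tube 3 = 3480
[tube 2]/[tube 3] = (factor to tube 3)/(factor to tube 2) = 3480/144 = 24.2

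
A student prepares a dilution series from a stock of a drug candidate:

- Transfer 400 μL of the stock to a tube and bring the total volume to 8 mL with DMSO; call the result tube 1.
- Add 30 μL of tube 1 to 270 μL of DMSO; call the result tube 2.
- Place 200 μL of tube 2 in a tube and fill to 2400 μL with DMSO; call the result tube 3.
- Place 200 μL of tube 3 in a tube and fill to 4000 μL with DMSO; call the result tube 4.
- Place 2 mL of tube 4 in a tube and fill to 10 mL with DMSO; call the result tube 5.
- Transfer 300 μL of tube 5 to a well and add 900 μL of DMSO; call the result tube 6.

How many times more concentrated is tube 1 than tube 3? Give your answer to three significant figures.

Step 1: 400 μL brought to 8 mL → factor 8000/400 = 20
Step 2: 30 μL + 270 μL = 300 μL total → factor 300/30 = 10
Step 3: 200 μL brought to 2400 μL → factor 2400/200 = 12
Dilution factor to tube 1 = 20; to tube 3 = 2400
[tube 1]/[tube 3] = (factor to tube 3)/(factor to tube 1) = 2400/20 = 120

120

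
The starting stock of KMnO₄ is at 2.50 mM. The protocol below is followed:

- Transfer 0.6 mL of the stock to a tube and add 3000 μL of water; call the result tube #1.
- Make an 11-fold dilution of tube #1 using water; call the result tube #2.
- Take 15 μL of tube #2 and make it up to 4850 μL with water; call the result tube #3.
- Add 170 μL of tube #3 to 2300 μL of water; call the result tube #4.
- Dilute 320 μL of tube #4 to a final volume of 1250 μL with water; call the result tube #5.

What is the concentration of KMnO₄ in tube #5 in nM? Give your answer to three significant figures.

Step 1: 0.6 mL + 3000 μL = 3.6 mL total → factor 3.6/0.6 = 6
Step 2: 11-fold → factor 11
Step 3: 15 μL brought to 4850 μL → factor 4850/15 = 323.33
Step 4: 170 μL + 2300 μL = 2470 μL total → factor 2470/170 = 14.529
Step 5: 320 μL brought to 1250 μL → factor 1250/320 = 3.9062
Overall dilution factor = 6 × 11 × 323.33 × 14.529 × 3.9062 = 1.2112 × 10^6
Final = 2.50 mM / 1.2112 × 10^6 = 2.064 × 10^-6 mM = 2.06 nM

2.06 nM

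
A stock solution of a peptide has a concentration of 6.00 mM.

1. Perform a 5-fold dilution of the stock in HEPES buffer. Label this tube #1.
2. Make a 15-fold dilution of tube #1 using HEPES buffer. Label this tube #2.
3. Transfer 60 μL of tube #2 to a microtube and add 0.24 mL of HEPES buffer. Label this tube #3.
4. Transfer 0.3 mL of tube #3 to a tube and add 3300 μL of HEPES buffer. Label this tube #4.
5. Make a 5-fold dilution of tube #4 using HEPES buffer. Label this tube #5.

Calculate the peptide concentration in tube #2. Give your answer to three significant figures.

Step 1: 5-fold → factor 5
Step 2: 15-fold → factor 15
Dilution factor through tube #2 = 5 × 15 = 75
[tube #2] = 6.00 mM / 75 = 0.0800 mM

0.0800 mM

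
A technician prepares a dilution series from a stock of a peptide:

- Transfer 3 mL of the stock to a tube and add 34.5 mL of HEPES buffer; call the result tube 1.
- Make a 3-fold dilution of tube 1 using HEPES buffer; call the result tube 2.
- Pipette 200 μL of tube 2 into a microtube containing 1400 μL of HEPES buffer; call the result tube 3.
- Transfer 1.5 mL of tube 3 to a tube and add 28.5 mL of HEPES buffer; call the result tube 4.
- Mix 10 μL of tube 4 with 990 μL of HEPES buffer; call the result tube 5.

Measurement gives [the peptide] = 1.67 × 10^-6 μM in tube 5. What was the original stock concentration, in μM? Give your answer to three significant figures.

Step 1: 3 mL + 34.5 mL = 37.5 mL total → factor 37.5/3 = 12.5
Step 2: 3-fold → factor 3
Step 3: 200 μL + 1400 μL = 1600 μL total → factor 1600/200 = 8
Step 4: 1.5 mL + 28.5 mL = 30 mL total → factor 30/1.5 = 20
Step 5: 10 μL + 990 μL = 1000 μL total → factor 1000/10 = 100
Overall dilution factor = 12.5 × 3 × 8 × 20 × 100 = 6 × 10^5
Stock = 1.67 × 10^-6 μM × 6 × 10^5 = 1.00 μM

1.00 μM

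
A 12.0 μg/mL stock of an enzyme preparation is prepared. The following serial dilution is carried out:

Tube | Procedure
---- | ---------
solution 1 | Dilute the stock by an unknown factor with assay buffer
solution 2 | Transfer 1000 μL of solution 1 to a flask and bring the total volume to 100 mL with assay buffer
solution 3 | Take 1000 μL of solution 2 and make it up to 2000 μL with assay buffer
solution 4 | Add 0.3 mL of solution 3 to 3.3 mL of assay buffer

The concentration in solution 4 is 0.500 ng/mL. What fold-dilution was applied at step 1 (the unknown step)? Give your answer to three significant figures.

10.0-fold

Step 1: unknown factor x
Step 2: 1000 μL brought to 100 mL → factor 1 × 10^5/1000 = 100
Step 3: 1000 μL brought to 2000 μL → factor 2000/1000 = 2
Step 4: 0.3 mL + 3.3 mL = 3.6 mL total → factor 3.6/0.3 = 12
Product of known-step factors = 2400
Overall factor = 12.0 μg/mL / (0.500 ng/mL) = 24000
x = 24000 / 2400 = 10.0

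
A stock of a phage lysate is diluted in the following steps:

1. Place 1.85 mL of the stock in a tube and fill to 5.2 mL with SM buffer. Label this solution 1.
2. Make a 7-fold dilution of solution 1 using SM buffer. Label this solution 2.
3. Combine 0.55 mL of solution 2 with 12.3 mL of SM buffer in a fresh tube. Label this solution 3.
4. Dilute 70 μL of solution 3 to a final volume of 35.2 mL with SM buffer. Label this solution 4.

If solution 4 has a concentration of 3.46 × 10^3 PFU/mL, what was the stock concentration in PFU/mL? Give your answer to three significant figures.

Step 1: 1.85 mL brought to 5.2 mL → factor 5.2/1.85 = 2.8108
Step 2: 7-fold → factor 7
Step 3: 0.55 mL + 12.3 mL = 12.85 mL total → factor 12.85/0.55 = 23.364
Step 4: 70 μL brought to 35.2 mL → factor 35200/70 = 502.86
Overall dilution factor = 2.8108 × 7 × 23.364 × 502.86 = 2.3116 × 10^5
Stock = 3.46 × 10^3 PFU/mL × 2.3116 × 10^5 = 8.00 × 10^8 PFU/mL

8.00 × 10^8 PFU/mL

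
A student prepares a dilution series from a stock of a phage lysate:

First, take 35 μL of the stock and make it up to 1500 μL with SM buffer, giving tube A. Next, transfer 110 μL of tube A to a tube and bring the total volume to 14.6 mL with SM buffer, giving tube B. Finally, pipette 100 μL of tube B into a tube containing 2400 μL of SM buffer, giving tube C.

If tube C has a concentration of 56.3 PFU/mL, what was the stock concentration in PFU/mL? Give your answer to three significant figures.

Step 1: 35 μL brought to 1500 μL → factor 1500/35 = 42.857
Step 2: 110 μL brought to 14.6 mL → factor 14600/110 = 132.73
Step 3: 100 μL + 2400 μL = 2500 μL total → factor 2500/100 = 25
Overall dilution factor = 42.857 × 132.73 × 25 = 1.4221 × 10^5
Stock = 56.3 PFU/mL × 1.4221 × 10^5 = 8.01 × 10^6 PFU/mL

8.01 × 10^6 PFU/mL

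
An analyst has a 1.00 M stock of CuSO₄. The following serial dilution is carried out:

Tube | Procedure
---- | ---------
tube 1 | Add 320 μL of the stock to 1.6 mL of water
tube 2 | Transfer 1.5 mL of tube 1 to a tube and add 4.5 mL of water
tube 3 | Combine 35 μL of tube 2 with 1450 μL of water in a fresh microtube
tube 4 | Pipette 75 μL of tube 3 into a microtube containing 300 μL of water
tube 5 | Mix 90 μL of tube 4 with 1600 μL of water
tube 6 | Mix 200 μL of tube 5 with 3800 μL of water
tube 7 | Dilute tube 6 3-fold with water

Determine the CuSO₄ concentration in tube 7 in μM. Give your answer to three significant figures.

Step 1: 320 μL + 1.6 mL = 1920 μL total → factor 1920/320 = 6
Step 2: 1.5 mL + 4.5 mL = 6 mL total → factor 6/1.5 = 4
Step 3: 35 μL + 1450 μL = 1485 μL total → factor 1485/35 = 42.429
Step 4: 75 μL + 300 μL = 375 μL total → factor 375/75 = 5
Step 5: 90 μL + 1600 μL = 1690 μL total → factor 1690/90 = 18.778
Step 6: 200 μL + 3800 μL = 4000 μL total → factor 4000/200 = 20
Step 7: 3-fold → factor 3
Overall dilution factor = 6 × 4 × 42.429 × 5 × 18.778 × 20 × 3 = 5.7363 × 10^6
Final = 1.00 M / 5.7363 × 10^6 = 1.743 × 10^-7 M = 0.174 μM

0.174 μM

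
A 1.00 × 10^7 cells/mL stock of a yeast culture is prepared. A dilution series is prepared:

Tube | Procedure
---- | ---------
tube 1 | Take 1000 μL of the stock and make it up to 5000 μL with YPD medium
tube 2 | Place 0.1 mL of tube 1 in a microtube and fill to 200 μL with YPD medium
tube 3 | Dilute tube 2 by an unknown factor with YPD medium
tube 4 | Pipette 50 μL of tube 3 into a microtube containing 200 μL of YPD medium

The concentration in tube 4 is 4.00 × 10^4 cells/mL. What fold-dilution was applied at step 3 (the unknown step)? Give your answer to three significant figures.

5.00-fold

Step 1: 1000 μL brought to 5000 μL → factor 5000/1000 = 5
Step 2: 0.1 mL brought to 200 μL → factor 0.2/0.1 = 2
Step 3: unknown factor x
Step 4: 50 μL + 200 μL = 250 μL total → factor 250/50 = 5
Product of known-step factors = 50
Overall factor = 1.00 × 10^7 cells/mL / (4.00 × 10^4 cells/mL) = 250
x = 250 / 50 = 5.00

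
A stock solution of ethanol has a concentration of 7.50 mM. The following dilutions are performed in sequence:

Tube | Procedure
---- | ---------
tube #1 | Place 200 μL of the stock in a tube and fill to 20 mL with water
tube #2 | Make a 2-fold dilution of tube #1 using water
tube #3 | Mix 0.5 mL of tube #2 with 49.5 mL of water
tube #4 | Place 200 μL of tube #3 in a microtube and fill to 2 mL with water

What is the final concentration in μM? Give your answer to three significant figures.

Step 1: 200 μL brought to 20 mL → factor 20000/200 = 100
Step 2: 2-fold → factor 2
Step 3: 0.5 mL + 49.5 mL = 50 mL total → factor 50/0.5 = 100
Step 4: 200 μL brought to 2 mL → factor 2000/200 = 10
Overall dilution factor = 100 × 2 × 100 × 10 = 2 × 10^5
Final = 7.50 mM / 2 × 10^5 = 3.750 × 10^-5 mM = 0.0375 μM

0.0375 μM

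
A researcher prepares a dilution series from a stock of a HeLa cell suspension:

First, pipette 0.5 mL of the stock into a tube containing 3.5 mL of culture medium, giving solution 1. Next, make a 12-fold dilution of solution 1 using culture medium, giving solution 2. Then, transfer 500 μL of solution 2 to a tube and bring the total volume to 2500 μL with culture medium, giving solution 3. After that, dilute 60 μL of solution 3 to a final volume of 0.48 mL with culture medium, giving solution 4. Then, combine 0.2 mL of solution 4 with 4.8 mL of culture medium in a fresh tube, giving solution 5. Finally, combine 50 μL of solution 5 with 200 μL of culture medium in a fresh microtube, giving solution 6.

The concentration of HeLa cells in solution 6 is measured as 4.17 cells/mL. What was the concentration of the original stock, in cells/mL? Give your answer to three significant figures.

Step 1: 0.5 mL + 3.5 mL = 4 mL total → factor 4/0.5 = 8
Step 2: 12-fold → factor 12
Step 3: 500 μL brought to 2500 μL → factor 2500/500 = 5
Step 4: 60 μL brought to 0.48 mL → factor 480/60 = 8
Step 5: 0.2 mL + 4.8 mL = 5 mL total → factor 5/0.2 = 25
Step 6: 50 μL + 200 μL = 250 μL total → factor 250/50 = 5
Overall dilution factor = 8 × 12 × 5 × 8 × 25 × 5 = 4.8 × 10^5
Stock = 4.17 cells/mL × 4.8 × 10^5 = 2.00 × 10^6 cells/mL

2.00 × 10^6 cells/mL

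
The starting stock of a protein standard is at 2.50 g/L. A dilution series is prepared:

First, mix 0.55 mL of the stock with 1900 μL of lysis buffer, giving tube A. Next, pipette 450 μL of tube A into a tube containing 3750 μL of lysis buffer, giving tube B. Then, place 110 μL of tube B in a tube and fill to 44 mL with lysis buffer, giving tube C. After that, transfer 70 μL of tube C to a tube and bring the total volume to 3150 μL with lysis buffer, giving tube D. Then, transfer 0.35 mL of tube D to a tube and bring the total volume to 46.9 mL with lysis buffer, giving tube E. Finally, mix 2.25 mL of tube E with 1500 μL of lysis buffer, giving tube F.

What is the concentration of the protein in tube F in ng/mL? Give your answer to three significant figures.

0.0150 ng/mL

Step 1: 0.55 mL + 1900 μL = 2.45 mL total → factor 2.45/0.55 = 4.4545
Step 2: 450 μL + 3750 μL = 4200 μL total → factor 4200/450 = 9.3333
Step 3: 110 μL brought to 44 mL → factor 44000/110 = 400
Step 4: 70 μL brought to 3150 μL → factor 3150/70 = 45
Step 5: 0.35 mL brought to 46.9 mL → factor 46.9/0.35 = 134
Step 6: 2.25 mL + 1500 μL = 3.75 mL total → factor 3.75/2.25 = 1.6667
Overall dilution factor = 4.4545 × 9.3333 × 400 × 45 × 134 × 1.6667 = 1.6713 × 10^8
Final = 2.50 g/L / 1.6713 × 10^8 = 1.496 × 10^-8 g/L = 0.0150 ng/mL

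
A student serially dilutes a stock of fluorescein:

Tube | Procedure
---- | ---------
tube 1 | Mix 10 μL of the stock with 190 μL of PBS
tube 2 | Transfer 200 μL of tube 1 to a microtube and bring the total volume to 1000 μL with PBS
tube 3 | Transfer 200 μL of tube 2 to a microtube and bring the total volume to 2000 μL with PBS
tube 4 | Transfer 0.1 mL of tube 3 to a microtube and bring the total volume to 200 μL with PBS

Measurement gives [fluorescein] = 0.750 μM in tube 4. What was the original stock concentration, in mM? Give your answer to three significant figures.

Step 1: 10 μL + 190 μL = 200 μL total → factor 200/10 = 20
Step 2: 200 μL brought to 1000 μL → factor 1000/200 = 5
Step 3: 200 μL brought to 2000 μL → factor 2000/200 = 10
Step 4: 0.1 mL brought to 200 μL → factor 0.2/0.1 = 2
Overall dilution factor = 20 × 5 × 10 × 2 = 2000
Stock = 0.750 μM × 2000 = 1500 μM = 1.50 mM

1.50 mM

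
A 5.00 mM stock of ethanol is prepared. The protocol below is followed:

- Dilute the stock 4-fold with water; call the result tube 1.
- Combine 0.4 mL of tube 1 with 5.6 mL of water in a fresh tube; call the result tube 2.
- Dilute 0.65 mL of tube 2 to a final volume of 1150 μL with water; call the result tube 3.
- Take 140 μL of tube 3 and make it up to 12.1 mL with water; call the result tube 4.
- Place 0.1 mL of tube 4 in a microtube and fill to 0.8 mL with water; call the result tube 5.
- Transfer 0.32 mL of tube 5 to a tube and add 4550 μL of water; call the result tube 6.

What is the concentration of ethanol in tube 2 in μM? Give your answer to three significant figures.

83.3 μM

Step 1: 4-fold → factor 4
Step 2: 0.4 mL + 5.6 mL = 6 mL total → factor 6/0.4 = 15
Dilution factor through tube 2 = 4 × 15 = 60
[tube 2] = 5.00 mM / 60 = 0.08333 mM = 83.3 μM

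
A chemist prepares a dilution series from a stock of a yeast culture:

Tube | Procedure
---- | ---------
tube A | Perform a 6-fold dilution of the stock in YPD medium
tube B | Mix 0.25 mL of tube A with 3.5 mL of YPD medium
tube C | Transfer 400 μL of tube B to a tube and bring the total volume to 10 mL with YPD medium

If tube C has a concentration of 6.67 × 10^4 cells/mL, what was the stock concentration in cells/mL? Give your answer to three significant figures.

Step 1: 6-fold → factor 6
Step 2: 0.25 mL + 3.5 mL = 3.75 mL total → factor 3.75/0.25 = 15
Step 3: 400 μL brought to 10 mL → factor 10000/400 = 25
Overall dilution factor = 6 × 15 × 25 = 2250
Stock = 6.67 × 10^4 cells/mL × 2250 = 1.50 × 10^8 cells/mL

1.50 × 10^8 cells/mL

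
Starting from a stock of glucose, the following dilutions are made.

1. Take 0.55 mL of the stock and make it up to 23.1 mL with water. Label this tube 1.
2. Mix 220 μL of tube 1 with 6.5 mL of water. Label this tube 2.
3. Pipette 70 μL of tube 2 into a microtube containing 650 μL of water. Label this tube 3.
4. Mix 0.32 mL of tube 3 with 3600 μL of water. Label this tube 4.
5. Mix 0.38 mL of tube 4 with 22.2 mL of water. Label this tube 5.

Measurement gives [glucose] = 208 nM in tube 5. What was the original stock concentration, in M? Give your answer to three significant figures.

2.00 M

Step 1: 0.55 mL brought to 23.1 mL → factor 23.1/0.55 = 42
Step 2: 220 μL + 6.5 mL = 6720 μL total → factor 6720/220 = 30.545
Step 3: 70 μL + 650 μL = 720 μL total → factor 720/70 = 10.286
Step 4: 0.32 mL + 3600 μL = 3.92 mL total → factor 3.92/0.32 = 12.25
Step 5: 0.38 mL + 22.2 mL = 22.58 mL total → factor 22.58/0.38 = 59.421
Overall dilution factor = 42 × 30.545 × 10.286 × 12.25 × 59.421 = 9.6052 × 10^6
Stock = 208 nM × 9.6052 × 10^6 = 1.998 × 10^9 nM = 2.00 M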